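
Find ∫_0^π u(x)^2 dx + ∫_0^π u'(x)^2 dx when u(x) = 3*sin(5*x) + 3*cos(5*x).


||u||_{H^1(0,π)}^2 = 234*π

u'(x) = -15*sin(5*x) + 15*cos(5*x).
Expand u² and (u')² and integrate term by term on (0, π), using: for integers n ≥ 1, ∫_0^π sin²(nx) dx = ∫_0^π cos²(nx) dx = π/2; for n ≠ n', ∫_0^π sin(nx)sin(n'x) dx = ∫_0^π cos(nx)cos(n'x) dx = 0; and by product-to-sum, ∫_0^π sin(nx)cos(n'x) dx = ½∫_0^π [sin((n+n')x) + sin((n−n')x)] dx, which is 0 when n+n' is even and 2n/(n²−n'²) when n+n' is odd (it need not vanish on (0, π)).
  u² squared terms: (3)²·∫cos(5x)² dx = 9·π/2 = 9*π/2;  (3)²·∫sin(5x)² dx = 9·π/2 = 9*π/2.
  u² cross terms: 2·(3)·(3)·∫cos(5x)·sin(5x) dx = 18·(0) = 0.
  So ∫_0^π u² dx = 9*π/2 + 9*π/2 + 0 = 9*π.
  (u')² squared terms: (-15)²·∫sin(5x)² dx = 225·π/2 = 225*π/2;  (15)²·∫cos(5x)² dx = 225·π/2 = 225*π/2.
  (u')² cross terms: 2·(-15)·(15)·∫sin(5x)·cos(5x) dx = -450·(0) = 0.
  So ∫_0^π (u')² dx = 225*π/2 + 225*π/2 + 0 = 225*π.
||u||_{H^1}^2 = (9*π) + (225*π) = 234*π.


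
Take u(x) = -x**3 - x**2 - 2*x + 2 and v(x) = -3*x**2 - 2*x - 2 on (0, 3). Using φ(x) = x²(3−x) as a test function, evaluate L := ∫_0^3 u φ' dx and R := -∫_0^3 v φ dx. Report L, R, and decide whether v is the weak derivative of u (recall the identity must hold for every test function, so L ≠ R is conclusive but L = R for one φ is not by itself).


LHS = 1107/10, RHS = 1107/10. Yes, v = u' weakly.

u(x) = -x**3 - x**2 - 2*x + 2, classical derivative u'(x) = -3*x**2 - 2*x - 2.
φ(x) = x²(3−x), so φ'(x) = 3*x*(2 - x).
Note φ(0) = φ(3) = 0, so the boundary term u·φ vanishes.
LHS = ∫_0^3 u(x) φ'(x) dx = ∫_0^3 (3*x^5 - 3*x^4 - 18*x^2 + 12*x) dx. Term by term:
  ∫_0^3 3*x^5 dx = 729/2;  ∫_0^3 -3*x^4 dx = -729/5;  ∫_0^3 -18*x^2 dx = -162;
  ∫_0^3 12*x dx = 54.
Sum: 729/2 − 729/5 − 162 + 54 = 1107/10.
So LHS = 1107/10.
∫_0^3 v(x) φ(x) dx = ∫_0^3 (3*x^5 - 7*x^4 - 4*x^3 - 6*x^2) dx. Term by term:
  ∫_0^3 3*x^5 dx = 729/2;  ∫_0^3 -7*x^4 dx = -1701/5;  ∫_0^3 -4*x^3 dx = -81;
  ∫_0^3 -6*x^2 dx = -54.
Sum: 729/2 − 1701/5 − 81 − 54 = -1107/10.
So RHS = -∫_0^3 v(x) φ(x) dx = 1107/10.
LHS = RHS, so the identity holds for this test φ.
Moreover u is smooth here and v(x) = u'(x) = -3*x**2 - 2*x - 2 pointwise, so the identity holds for every test function. Hence v is the weak derivative of u.


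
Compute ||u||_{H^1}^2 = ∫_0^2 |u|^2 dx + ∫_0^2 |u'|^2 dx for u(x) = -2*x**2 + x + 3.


||u||_{H^1}^2 = 584/15

The H^1 norm (squared) on an interval (0, L) is
  ||u||_{H^1}^2 = ∫_0^L u(x)^2 dx + ∫_0^L u'(x)^2 dx.
Compute u'(x) = 1 - 4*x.
Then u(x)^2 = 4*x**4 - 4*x**3 - 11*x**2 + 6*x + 9 and u'(x)^2 = 16*x**2 - 8*x + 1.
Integrate each monomial from 0 to 2 using ∫_0^2 c·x^n dx = c·2^(n+1)/(n+1):
  ∫_0^2 u(x)^2 dx = ∫_0^2 (4*x^4 - 4*x^3 - 11*x^2 + 6*x + 9) dx. Term by term:
    ∫_0^2 4*x^4 dx = 128/5;  ∫_0^2 -4*x^3 dx = -16;  ∫_0^2 -11*x^2 dx = -88/3;
    ∫_0^2 6*x dx = 12;  ∫_0^2 9 dx = 18.
  Sum: 128/5 − 16 − 88/3 + 12 + 18 = 154/15.
  ∫_0^2 u'(x)^2 dx = ∫_0^2 (16*x^2 - 8*x + 1) dx. Term by term:
    ∫_0^2 16*x^2 dx = 128/3;  ∫_0^2 -8*x dx = -16;  ∫_0^2 1 dx = 2.
  Sum: 128/3 − 16 + 2 = 86/3.
Adding: ||u||_{H^1}^2 = 154/15 + 86/3 = 584/15.


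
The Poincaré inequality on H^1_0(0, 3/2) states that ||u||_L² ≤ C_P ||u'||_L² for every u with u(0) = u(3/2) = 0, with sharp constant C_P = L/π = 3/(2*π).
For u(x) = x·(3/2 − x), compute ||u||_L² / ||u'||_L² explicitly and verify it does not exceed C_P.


||u||_L² / ||u'||_L² = 3*sqrt(10)/20 < C_P = 3/(2*π).

u(x) = x·(3/2 − x), so u'(x) = 3/2 - 2*x.
u(x) = x·(3/2 − x) vanishes at x = 0 and x = 3/2, so u ∈ H^1_0(0, 3/2). Differentiate via the product rule and integrate the resulting polynomials term by term.
  ∫_0^3/2 u² dx = ∫_0^3/2 (x^4 - 3*x^3 + 9*x^2/4) dx. Term by term:
    ∫_0^3/2 x^4 dx = 243/160;  ∫_0^3/2 -3*x^3 dx = -243/64;  ∫_0^3/2 9*x^2/4 dx = 81/32.
  Sum: 243/160 − 243/64 + 81/32 = 81/320.
  ∫_0^3/2 (u')² dx = ∫_0^3/2 (4*x^2 - 6*x + 9/4) dx. Term by term:
    ∫_0^3/2 4*x^2 dx = 9/2;  ∫_0^3/2 -6*x dx = -27/4;  ∫_0^3/2 9/4 dx = 27/8.
  Sum: 9/2 − 27/4 + 27/8 = 9/8.
∫_0^3/2 u² dx = 81/320, so ||u||_L² = 9*sqrt(5)/40.
∫_0^3/2 (u')² dx = 9/8, so ||u'||_L² = 3*sqrt(2)/4.
Ratio ||u||_L² / ||u'||_L² = 3*sqrt(10)/20.
Sharp Poincaré constant on H^1_0(0, 3/2) is C_P = L/π = 3/(2*π), achieved by sin(2*π/3·x).
A polynomial bump cannot attain the sharp Poincaré constant (only the first sine eigenfunction does), so the ratio is strictly less than C_P, consistent with ||u||_L² ≤ C_P ||u'||_L².


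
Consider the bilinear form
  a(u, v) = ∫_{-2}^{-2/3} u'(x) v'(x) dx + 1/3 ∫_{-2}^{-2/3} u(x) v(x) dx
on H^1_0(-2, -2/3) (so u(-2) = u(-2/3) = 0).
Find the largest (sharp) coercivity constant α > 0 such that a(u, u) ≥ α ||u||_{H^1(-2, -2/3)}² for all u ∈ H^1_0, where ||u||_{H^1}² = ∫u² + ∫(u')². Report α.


α = (16 + 27*π^2)/(3*(16 + 9*π^2))

Coercivity of a(·,·) on H^1_0(-2, -2/3) means a(u, u) ≥ α ||u||_{H^1}² for every u ∈ H^1_0.
The interval has length L = 4/3, and Poincaré/coercivity depend only on L. Here a(u, u) = ∫(u')² + (1/3)·∫u².
Here 0 < c = 1/3 < 1. The condition a(u,u) ≥ α||u||_{H^1}² reads (1−α)∫(u')² ≥ (α−c)∫u². Any admissible α is ≤ 1 (rapidly oscillating u have ∫u²/∫(u')² → 0), and α = 1 would force 0 ≥ (1−c)∫u², impossible since c < 1; so 1−α > 0. By the sharp Poincaré inequality on H^1_0 of an interval of length L, ∫(u')² ≥ (π/L)²∫u² with equality for the first sine mode sin(π(x−x₀)/L) (x₀ the left endpoint), so the inequality holds for all u iff (1−α)(π/L)² ≥ α − c, i.e. α ≤ ((π/L)² + c)/((π/L)² + 1) = (1 + c(L/π)²)/(1 + (L/π)²). With (π/L)² = 9*π^2/16 and c = 1/3, the largest admissible constant is α = ((π/L)² + c)/((π/L)² + 1).
Simplifying, α = (16 + 27*π^2)/(3*(16 + 9*π^2)).


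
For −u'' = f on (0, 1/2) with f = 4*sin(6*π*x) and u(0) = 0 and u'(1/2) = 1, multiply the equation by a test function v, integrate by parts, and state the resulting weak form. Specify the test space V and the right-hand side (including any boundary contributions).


V = {v ∈ H^1(0, 1/2) : v(0) = 0} (test functions vanish at x = 0 where u is specified); weak form: ∫_0^1/2 u'v' dx = ∫_0^1/2 (4*sin(6*π*x)) v dx + v(1/2) for all v ∈ V.

Multiply both sides by a test function v and integrate from 0 to 1/2:
  ∫_0^1/2 −u''(x) v(x) dx = ∫_0^1/2 f(x) v(x) dx.
Integrate the LHS by parts once:
  ∫_0^1/2 −u'' v dx = −[u'(x) v(x)]_0^1/2 + ∫_0^1/2 u'(x) v'(x) dx.
Thus ∫_0^1/2 u'(x) v'(x) dx = ∫_0^1/2 f(x) v(x) dx + [u'(x) v(x)]_0^1/2.
Choose V so that boundary terms are either known or forced to vanish.
Mixed BC: u(0) = 0 (Dirichlet) and u'(1/2) = 1 (Neumann). Define V = {v ∈ H^1(0, 1/2) : v(0) = 0}. Then [u' v]_0^1/2 = u'(1/2)·v(1/2) − u'(0)·0 = v(1/2).
Weak formulation: find u (satisfying any essential BC) such that ∫_0^1/2 u'(x) v'(x) dx = ∫_0^1/2 f v dx + v(1/2) for all v ∈ V (Dirichlet at 0 absorbed into V; Neumann datum at x = 1/2 contributes the boundary term).
Substituting f(x) = 4*sin(6*π*x), the right-hand side is ∫_0^1/2 (4*sin(6*π*x)) v dx + v(1/2).


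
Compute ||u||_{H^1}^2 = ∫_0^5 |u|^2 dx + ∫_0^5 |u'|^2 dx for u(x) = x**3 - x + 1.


||u||_{H^1}^2 = 656245/42

The H^1 norm (squared) on an interval (0, L) is
  ||u||_{H^1}^2 = ∫_0^L u(x)^2 dx + ∫_0^L u'(x)^2 dx.
Compute u'(x) = 3*x**2 - 1.
Then u(x)^2 = x**6 - 2*x**4 + 2*x**3 + x**2 - 2*x + 1 and u'(x)^2 = 9*x**4 - 6*x**2 + 1.
Integrate each monomial from 0 to 5 using ∫_0^5 c·x^n dx = c·5^(n+1)/(n+1):
  ∫_0^5 u(x)^2 dx = ∫_0^5 (x^6 - 2*x^4 + 2*x^3 + x^2 - 2*x + 1) dx. Term by term:
    ∫_0^5 x^6 dx = 78125/7;  ∫_0^5 -2*x^4 dx = -1250;  ∫_0^5 2*x^3 dx = 625/2;
    ∫_0^5 x^2 dx = 125/3;  ∫_0^5 -2*x dx = -25;  ∫_0^5 1 dx = 5.
  Sum: 78125/7 − 1250 + 625/2 + 125/3 − 25 + 5 = 430285/42.
  ∫_0^5 u'(x)^2 dx = ∫_0^5 (9*x^4 - 6*x^2 + 1) dx. Term by term:
    ∫_0^5 9*x^4 dx = 5625;  ∫_0^5 -6*x^2 dx = -250;  ∫_0^5 1 dx = 5.
  Sum: 5625 − 250 + 5 = 5380.
Adding: ||u||_{H^1}^2 = 430285/42 + 5380 = 656245/42.


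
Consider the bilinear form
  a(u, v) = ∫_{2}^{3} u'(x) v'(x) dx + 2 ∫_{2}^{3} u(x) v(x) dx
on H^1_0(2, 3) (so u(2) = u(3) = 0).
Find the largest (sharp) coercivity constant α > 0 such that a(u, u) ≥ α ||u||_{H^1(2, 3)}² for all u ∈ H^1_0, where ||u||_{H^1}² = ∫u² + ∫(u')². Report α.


α = 1

Coercivity of a(·,·) on H^1_0(2, 3) means a(u, u) ≥ α ||u||_{H^1}² for every u ∈ H^1_0.
The interval has length L = 1, and Poincaré/coercivity depend only on L. Here a(u, u) = ∫(u')² + (2)·∫u².
Here c = 2 ≥ 1, so a(u,u) = ∫(u')² + c∫u² ≥ ∫(u')² + ∫u² = ||u||_{H^1}², i.e. α = 1 works. No larger α is possible: a(u,u) ≥ α||u||_{H^1}² means (1−α)∫(u')² ≥ (α−c)∫u², and for the modes u_n = sin(nπ(x−x₀)/L) (x₀ the left endpoint) one has ∫u_n²/∫(u_n')² = (L/(nπ))² → 0, so a(u_n,u_n)/||u_n||_{H^1}² → 1. Hence the optimal constant is α = 1.
Therefore α = 1.


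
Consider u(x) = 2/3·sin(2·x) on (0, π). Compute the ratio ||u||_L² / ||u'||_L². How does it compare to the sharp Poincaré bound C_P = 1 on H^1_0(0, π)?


||u||_L² / ||u'||_L² = 1/2 < C_P = 1.

u(x) = 2/3·sin(2·x), so u'(x) = 4*cos(2*x)/3.
Writing u(x) = A·sin(kπx/L) with A = 2/3 and k = 2, use ∫_0^L sin²(kπx/L) dx = L/2 and ∫_0^L cos²(kπx/L) dx = L/2.
u² = 4/9·sin²(2·x) and (u')² = 16/9·cos²(2·x), and each of sin², cos² integrates to L/2 = π/2 over (0, π).
∫_0^π u² dx = 2*π/9, so ||u||_L² = sqrt(2)*sqrt(π)/3.
∫_0^π (u')² dx = 8*π/9, so ||u'||_L² = 2*sqrt(2)*sqrt(π)/3.
Ratio ||u||_L² / ||u'||_L² = 1/2.
Sharp Poincaré constant on H^1_0(0, π) is C_P = L/π = 1, achieved by sin(x).
This is the k = 2 harmonic; the ratio L/(kπ) is strictly less than C_P = L/π, consistent with the sharp inequality ||u||_L² ≤ C_P ||u'||_L².


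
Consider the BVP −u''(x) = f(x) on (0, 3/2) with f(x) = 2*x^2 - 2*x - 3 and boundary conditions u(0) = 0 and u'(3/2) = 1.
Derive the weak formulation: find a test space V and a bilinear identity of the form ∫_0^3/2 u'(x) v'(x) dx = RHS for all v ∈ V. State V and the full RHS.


V = {v ∈ H^1(0, 3/2) : v(0) = 0} (test functions vanish at x = 0 where u is specified); weak form: ∫_0^3/2 u'v' dx = ∫_0^3/2 (2*x^2 - 2*x - 3) v dx + v(3/2) for all v ∈ V.

Multiply both sides by a test function v and integrate from 0 to 3/2:
  ∫_0^3/2 −u''(x) v(x) dx = ∫_0^3/2 f(x) v(x) dx.
Integrate the LHS by parts once:
  ∫_0^3/2 −u'' v dx = −[u'(x) v(x)]_0^3/2 + ∫_0^3/2 u'(x) v'(x) dx.
Thus ∫_0^3/2 u'(x) v'(x) dx = ∫_0^3/2 f(x) v(x) dx + [u'(x) v(x)]_0^3/2.
Choose V so that boundary terms are either known or forced to vanish.
Mixed BC: u(0) = 0 (Dirichlet) and u'(3/2) = 1 (Neumann). Define V = {v ∈ H^1(0, 3/2) : v(0) = 0}. Then [u' v]_0^3/2 = u'(3/2)·v(3/2) − u'(0)·0 = v(3/2).
Weak formulation: find u (satisfying any essential BC) such that ∫_0^3/2 u'(x) v'(x) dx = ∫_0^3/2 f v dx + v(3/2) for all v ∈ V (Dirichlet at 0 absorbed into V; Neumann datum at x = 3/2 contributes the boundary term).
Substituting f(x) = 2*x^2 - 2*x - 3, the right-hand side is ∫_0^3/2 (2*x^2 - 2*x - 3) v dx + v(3/2).


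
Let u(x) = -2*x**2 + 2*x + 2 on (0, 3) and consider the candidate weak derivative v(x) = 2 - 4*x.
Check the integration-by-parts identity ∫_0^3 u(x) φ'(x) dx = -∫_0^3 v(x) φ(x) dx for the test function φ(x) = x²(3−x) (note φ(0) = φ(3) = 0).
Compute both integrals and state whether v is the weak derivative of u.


LHS = 351/10, RHS = 351/10. Yes, v = u' weakly.

u(x) = -2*x**2 + 2*x + 2, classical derivative u'(x) = 2 - 4*x.
φ(x) = x²(3−x), so φ'(x) = 3*x*(2 - x).
Note φ(0) = φ(3) = 0, so the boundary term u·φ vanishes.
LHS = ∫_0^3 u(x) φ'(x) dx = ∫_0^3 (6*x^4 - 18*x^3 + 6*x^2 + 12*x) dx. Term by term:
  ∫_0^3 6*x^4 dx = 1458/5;  ∫_0^3 -18*x^3 dx = -729/2;  ∫_0^3 6*x^2 dx = 54;
  ∫_0^3 12*x dx = 54.
Sum: 1458/5 − 729/2 + 54 + 54 = 351/10.
So LHS = 351/10.
∫_0^3 v(x) φ(x) dx = ∫_0^3 (4*x^4 - 14*x^3 + 6*x^2) dx. Term by term:
  ∫_0^3 4*x^4 dx = 972/5;  ∫_0^3 -14*x^3 dx = -567/2;  ∫_0^3 6*x^2 dx = 54.
Sum: 972/5 − 567/2 + 54 = -351/10.
So RHS = -∫_0^3 v(x) φ(x) dx = 351/10.
LHS = RHS, so the identity holds for this test φ.
Moreover u is smooth here and v(x) = u'(x) = 2 - 4*x pointwise, so the identity holds for every test function. Hence v is the weak derivative of u.


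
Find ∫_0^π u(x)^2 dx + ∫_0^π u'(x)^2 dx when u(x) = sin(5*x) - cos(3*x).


||u||_{H^1(0,π)}^2 = 18*π

u'(x) = 3*sin(3*x) + 5*cos(5*x).
Expand u² and (u')² and integrate term by term on (0, π), using: for integers n ≥ 1, ∫_0^π sin²(nx) dx = ∫_0^π cos²(nx) dx = π/2; for n ≠ n', ∫_0^π sin(nx)sin(n'x) dx = ∫_0^π cos(nx)cos(n'x) dx = 0; and by product-to-sum, ∫_0^π sin(nx)cos(n'x) dx = ½∫_0^π [sin((n+n')x) + sin((n−n')x)] dx, which is 0 when n+n' is even and 2n/(n²−n'²) when n+n' is odd (it need not vanish on (0, π)).
  u² squared terms: (-1)²·∫cos(3x)² dx = 1·π/2 = π/2;  (1)²·∫sin(5x)² dx = 1·π/2 = π/2.
  u² cross terms: 2·(-1)·(1)·∫cos(3x)·sin(5x) dx = -2·(0) = 0.
  So ∫_0^π u² dx = π/2 + π/2 + 0 = π.
  (u')² squared terms: (3)²·∫sin(3x)² dx = 9·π/2 = 9*π/2;  (5)²·∫cos(5x)² dx = 25·π/2 = 25*π/2.
  (u')² cross terms: 2·(3)·(5)·∫sin(3x)·cos(5x) dx = 30·(0) = 0.
  So ∫_0^π (u')² dx = 9*π/2 + 25*π/2 + 0 = 17*π.
||u||_{H^1}^2 = (π) + (17*π) = 18*π.


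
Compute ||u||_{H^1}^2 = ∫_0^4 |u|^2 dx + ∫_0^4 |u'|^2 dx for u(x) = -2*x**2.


||u||_{H^1}^2 = 17408/15

The H^1 norm (squared) on an interval (0, L) is
  ||u||_{H^1}^2 = ∫_0^L u(x)^2 dx + ∫_0^L u'(x)^2 dx.
Compute u'(x) = -4*x.
Then u(x)^2 = 4*x**4 and u'(x)^2 = 16*x**2.
Integrate each monomial from 0 to 4 using ∫_0^4 c·x^n dx = c·4^(n+1)/(n+1):
  ∫_0^4 u(x)^2 dx = ∫_0^4 (4*x^4) dx. Term by term:
    ∫_0^4 4*x^4 dx = 4096/5.
  ∫_0^4 u'(x)^2 dx = ∫_0^4 (16*x^2) dx. Term by term:
    ∫_0^4 16*x^2 dx = 1024/3.
Adding: ||u||_{H^1}^2 = 4096/5 + 1024/3 = 17408/15.


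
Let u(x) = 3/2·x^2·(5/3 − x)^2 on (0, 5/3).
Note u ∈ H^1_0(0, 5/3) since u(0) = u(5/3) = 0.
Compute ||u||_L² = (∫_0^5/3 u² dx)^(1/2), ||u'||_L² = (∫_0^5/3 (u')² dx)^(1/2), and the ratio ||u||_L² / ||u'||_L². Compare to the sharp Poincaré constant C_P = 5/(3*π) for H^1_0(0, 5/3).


||u||_L² / ||u'||_L² = 5*sqrt(3)/18 < C_P = 5/(3*π).

u(x) = 3/2·x^2·(5/3 − x)^2, so u'(x) = x*(3*x - 5)*(6*x - 5)/3.
u(x) = 3/2·x^2·(5/3 − x)^2 vanishes at x = 0 and x = 5/3, so u ∈ H^1_0(0, 5/3). Differentiate via the product rule and integrate the resulting polynomials term by term.
  ∫_0^5/3 u² dx = ∫_0^5/3 (9*x^8/4 - 15*x^7 + 75*x^6/2 - 125*x^5/3 + 625*x^4/36) dx. Term by term:
    ∫_0^5/3 9*x^8/4 dx = 1953125/78732;  ∫_0^5/3 -15*x^7 dx = -1953125/17496;  ∫_0^5/3 75*x^6/2 dx = 1953125/10206;
    ∫_0^5/3 -125*x^5/3 dx = -1953125/13122;  ∫_0^5/3 625*x^4/36 dx = 390625/8748.
  Sum: 1953125/78732 − 1953125/17496 + 1953125/10206 − 1953125/13122 + 390625/8748 = 390625/1102248.
  ∫_0^5/3 (u')² dx = ∫_0^5/3 (36*x^6 - 180*x^5 + 325*x^4 - 250*x^3 + 625*x^2/9) dx. Term by term:
    ∫_0^5/3 36*x^6 dx = 312500/1701;  ∫_0^5/3 -180*x^5 dx = -156250/243;  ∫_0^5/3 325*x^4 dx = 203125/243;
    ∫_0^5/3 -250*x^3 dx = -78125/162;  ∫_0^5/3 625*x^2/9 dx = 78125/729.
  Sum: 312500/1701 − 156250/243 + 203125/243 − 78125/162 + 78125/729 = 15625/10206.
∫_0^5/3 u² dx = 390625/1102248, so ||u||_L² = 625*sqrt(42)/6804.
∫_0^5/3 (u')² dx = 15625/10206, so ||u'||_L² = 125*sqrt(14)/378.
Ratio ||u||_L² / ||u'||_L² = 5*sqrt(3)/18.
Sharp Poincaré constant on H^1_0(0, 5/3) is C_P = L/π = 5/(3*π), achieved by sin(3*π/5·x).
A polynomial bump cannot attain the sharp Poincaré constant (only the first sine eigenfunction does), so the ratio is strictly less than C_P, consistent with ||u||_L² ≤ C_P ||u'||_L².


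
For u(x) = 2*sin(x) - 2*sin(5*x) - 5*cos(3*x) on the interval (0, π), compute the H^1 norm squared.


||u||_{H^1(0,π)}^2 = 181*π

u'(x) = 15*sin(3*x) + 2*cos(x) - 10*cos(5*x).
Expand u² and (u')² and integrate term by term on (0, π), using: for integers n ≥ 1, ∫_0^π sin²(nx) dx = ∫_0^π cos²(nx) dx = π/2; for n ≠ n', ∫_0^π sin(nx)sin(n'x) dx = ∫_0^π cos(nx)cos(n'x) dx = 0; and by product-to-sum, ∫_0^π sin(nx)cos(n'x) dx = ½∫_0^π [sin((n+n')x) + sin((n−n')x)] dx, which is 0 when n+n' is even and 2n/(n²−n'²) when n+n' is odd (it need not vanish on (0, π)).
  u² squared terms: (-5)²·∫cos(3x)² dx = 25·π/2 = 25*π/2;  (-2)²·∫sin(5x)² dx = 4·π/2 = 2*π;  (2)²·∫sin(x)² dx = 4·π/2 = 2*π.
  u² cross terms: 2·(-5)·(-2)·∫cos(3x)·sin(5x) dx = 20·(0) = 0;  2·(-5)·(2)·∫cos(3x)·sin(x) dx = -20·(0) = 0;  2·(-2)·(2)·∫sin(5x)·sin(x) dx = -8·(0) = 0.
  So ∫_0^π u² dx = 25*π/2 + 2*π + 2*π + 0 + 0 + 0 = 33*π/2.
  (u')² squared terms: (-10)²·∫cos(5x)² dx = 100·π/2 = 50*π;  (2)²·∫cos(x)² dx = 4·π/2 = 2*π;  (15)²·∫sin(3x)² dx = 225·π/2 = 225*π/2.
  (u')² cross terms: 2·(-10)·(2)·∫cos(5x)·cos(x) dx = -40·(0) = 0;  2·(-10)·(15)·∫cos(5x)·sin(3x) dx = -300·(0) = 0;  2·(2)·(15)·∫cos(x)·sin(3x) dx = 60·(0) = 0.
  So ∫_0^π (u')² dx = 50*π + 2*π + 225*π/2 + 0 + 0 + 0 = 329*π/2.
||u||_{H^1}^2 = (33*π/2) + (329*π/2) = 181*π.


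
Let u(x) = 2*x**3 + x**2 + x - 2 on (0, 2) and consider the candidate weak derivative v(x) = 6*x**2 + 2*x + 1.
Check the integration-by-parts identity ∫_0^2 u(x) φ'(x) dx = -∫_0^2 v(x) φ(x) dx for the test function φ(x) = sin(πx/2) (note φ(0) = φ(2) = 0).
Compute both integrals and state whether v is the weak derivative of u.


LHS = -60/π + 192/π^3, RHS = -60/π + 192/π^3. Yes, v = u' weakly.

u(x) = 2*x**3 + x**2 + x - 2, classical derivative u'(x) = 6*x**2 + 2*x + 1.
φ(x) = sin(πx/2), so φ'(x) = π*cos(π*x/2)/2.
Note φ(0) = φ(2) = 0, so the boundary term u·φ vanishes.
LHS = ∫_0^2 u(x) φ'(x) dx = ∫_0^2 (π*x^3*cos(π*x/2) + π*x^2*cos(π*x/2)/2 + π*x*cos(π*x/2)/2 - π*cos(π*x/2)) dx. Term by term:
  ∫_0^2 -π*cos(π*x/2) dx = 0;  ∫_0^2 π*x^3*cos(π*x/2) dx = -48/π + 192/π^3;  ∫_0^2 π*x*cos(π*x/2)/2 dx = -4/π;
  ∫_0^2 π*x^2*cos(π*x/2)/2 dx = -8/π.
Sum: 0 + -48/π + 192/π^3 − 4/π − 8/π = -60/π + 192/π^3.
So LHS = -60/π + 192/π^3.
∫_0^2 v(x) φ(x) dx = ∫_0^2 (6*x^2*sin(π*x/2) + 2*x*sin(π*x/2) + sin(π*x/2)) dx. Term by term:
  ∫_0^2 2*x*sin(π*x/2) dx = 8/π;  ∫_0^2 6*x^2*sin(π*x/2) dx = -192/π^3 + 48/π;  ∫_0^2 sin(π*x/2) dx = 4/π.
Sum: 8/π + -192/π^3 + 48/π + 4/π = -192/π^3 + 60/π.
So RHS = -∫_0^2 v(x) φ(x) dx = -60/π + 192/π^3.
LHS = RHS, so the identity holds for this test φ.
Moreover u is smooth here and v(x) = u'(x) = 6*x**2 + 2*x + 1 pointwise, so the identity holds for every test function. Hence v is the weak derivative of u.


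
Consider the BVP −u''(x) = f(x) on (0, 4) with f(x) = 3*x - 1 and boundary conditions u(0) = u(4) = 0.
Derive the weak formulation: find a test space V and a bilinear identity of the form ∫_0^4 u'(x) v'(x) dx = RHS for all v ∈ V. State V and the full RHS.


V = H^1_0(0, 4) (so v(0) = v(4) = 0); weak form: ∫_0^4 u'v' dx = ∫_0^4 (3*x - 1) v dx for all v ∈ V.

Multiply both sides by a test function v and integrate from 0 to 4:
  ∫_0^4 −u''(x) v(x) dx = ∫_0^4 f(x) v(x) dx.
Integrate the LHS by parts once:
  ∫_0^4 −u'' v dx = −[u'(x) v(x)]_0^4 + ∫_0^4 u'(x) v'(x) dx.
Thus ∫_0^4 u'(x) v'(x) dx = ∫_0^4 f(x) v(x) dx + [u'(x) v(x)]_0^4.
Choose V so that boundary terms are either known or forced to vanish.
u is Dirichlet: u(0) = u(4) = 0. Let V = H^1_0(0, 4); then v(0) = v(4) = 0, and [u' v]_0^4 = 0.
Weak formulation: find u (satisfying any essential BC) such that ∫_0^4 u'(x) v'(x) dx = ∫_0^4 f v dx for all v ∈ V.
Substituting f(x) = 3*x - 1, the right-hand side is ∫_0^4 (3*x - 1) v dx.


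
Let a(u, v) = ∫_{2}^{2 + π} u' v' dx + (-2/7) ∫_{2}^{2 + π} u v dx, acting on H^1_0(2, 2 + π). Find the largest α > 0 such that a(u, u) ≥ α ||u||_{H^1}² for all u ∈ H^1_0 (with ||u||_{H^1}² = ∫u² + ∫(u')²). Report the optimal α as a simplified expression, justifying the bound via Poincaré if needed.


α = 5/14

Coercivity of a(·,·) on H^1_0(2, 2 + π) means a(u, u) ≥ α ||u||_{H^1}² for every u ∈ H^1_0.
The interval has length L = π, and Poincaré/coercivity depend only on L. Here a(u, u) = ∫(u')² + (-2/7)·∫u².
Here c = -2/7 < 0 with |c| < (π/L)² = 1, so coercivity still holds. The condition a(u,u) ≥ α||u||_{H^1}² reads (1−α)∫(u')² ≥ (α−c)∫u². Any admissible α is ≤ 1 (rapidly oscillating u have ∫u²/∫(u')² → 0), and α = 1 would force 0 ≥ (1−c)∫u², impossible since c < 1; so 1−α > 0. By the sharp Poincaré inequality on H^1_0 of an interval of length L, ∫(u')² ≥ (π/L)²∫u² with equality for the first sine mode sin(π(x−x₀)/L) (x₀ the left endpoint), so the inequality holds for all u iff (1−α)(π/L)² ≥ α − c, i.e. α ≤ ((π/L)² + c)/((π/L)² + 1) = (1 + c(L/π)²)/(1 + (L/π)²). (Direct route, valid since c ≤ 0: Poincaré gives c∫u² ≥ c(L/π)²∫(u')², so a(u,u) ≥ (1 + c(L/π)²)∫(u')², while ||u||_{H^1}² ≤ (1 + (L/π)²)∫(u')²; dividing yields the same α.) With (π/L)² = 1 and c = -2/7, the largest admissible constant is α = ((π/L)² + c)/((π/L)² + 1).
Simplifying, α = 5/14.


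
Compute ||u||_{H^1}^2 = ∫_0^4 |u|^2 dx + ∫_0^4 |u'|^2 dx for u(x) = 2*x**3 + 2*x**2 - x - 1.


||u||_{H^1}^2 = 2597464/105

The H^1 norm (squared) on an interval (0, L) is
  ||u||_{H^1}^2 = ∫_0^L u(x)^2 dx + ∫_0^L u'(x)^2 dx.
Compute u'(x) = 6*x**2 + 4*x - 1.
Then u(x)^2 = 4*x**6 + 8*x**5 - 8*x**3 - 3*x**2 + 2*x + 1 and u'(x)^2 = 36*x**4 + 48*x**3 + 4*x**2 - 8*x + 1.
Integrate each monomial from 0 to 4 using ∫_0^4 c·x^n dx = c·4^(n+1)/(n+1):
  ∫_0^4 u(x)^2 dx = ∫_0^4 (4*x^6 + 8*x^5 - 8*x^3 - 3*x^2 + 2*x + 1) dx. Term by term:
    ∫_0^4 4*x^6 dx = 65536/7;  ∫_0^4 8*x^5 dx = 16384/3;  ∫_0^4 -8*x^3 dx = -512;
    ∫_0^4 -3*x^2 dx = -64;  ∫_0^4 2*x dx = 16;  ∫_0^4 1 dx = 4.
  Sum: 65536/7 + 16384/3 − 512 − 64 + 16 + 4 = 299620/21.
  ∫_0^4 u'(x)^2 dx = ∫_0^4 (36*x^4 + 48*x^3 + 4*x^2 - 8*x + 1) dx. Term by term:
    ∫_0^4 36*x^4 dx = 36864/5;  ∫_0^4 48*x^3 dx = 3072;  ∫_0^4 4*x^2 dx = 256/3;
    ∫_0^4 -8*x dx = -64;  ∫_0^4 1 dx = 4.
  Sum: 36864/5 + 3072 + 256/3 − 64 + 4 = 157052/15.
Adding: ||u||_{H^1}^2 = 299620/21 + 157052/15 = 2597464/105.


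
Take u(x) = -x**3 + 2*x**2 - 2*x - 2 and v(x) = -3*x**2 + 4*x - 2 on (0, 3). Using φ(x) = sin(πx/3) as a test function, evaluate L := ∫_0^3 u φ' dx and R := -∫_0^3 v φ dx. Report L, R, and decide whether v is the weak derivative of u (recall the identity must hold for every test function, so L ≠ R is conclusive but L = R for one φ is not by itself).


LHS = -324/π^3 + 57/π, RHS = -324/π^3 + 57/π. Yes, v = u' weakly.

u(x) = -x**3 + 2*x**2 - 2*x - 2, classical derivative u'(x) = -3*x**2 + 4*x - 2.
φ(x) = sin(πx/3), so φ'(x) = π*cos(π*x/3)/3.
Note φ(0) = φ(3) = 0, so the boundary term u·φ vanishes.
LHS = ∫_0^3 u(x) φ'(x) dx = ∫_0^3 (-π*x^3*cos(π*x/3)/3 + 2*π*x^2*cos(π*x/3)/3 - 2*π*x*cos(π*x/3)/3 - 2*π*cos(π*x/3)/3) dx. Term by term:
  ∫_0^3 -2*π*cos(π*x/3)/3 dx = 0;  ∫_0^3 -2*π*x*cos(π*x/3)/3 dx = 12/π;  ∫_0^3 -π*x^3*cos(π*x/3)/3 dx = -324/π^3 + 81/π;
  ∫_0^3 2*π*x^2*cos(π*x/3)/3 dx = -36/π.
Sum: 0 + 12/π + -324/π^3 + 81/π − 36/π = -324/π^3 + 57/π.
So LHS = -324/π^3 + 57/π.
∫_0^3 v(x) φ(x) dx = ∫_0^3 (-3*x^2*sin(π*x/3) + 4*x*sin(π*x/3) - 2*sin(π*x/3)) dx. Term by term:
  ∫_0^3 -2*sin(π*x/3) dx = -12/π;  ∫_0^3 -3*x^2*sin(π*x/3) dx = -81/π + 324/π^3;  ∫_0^3 4*x*sin(π*x/3) dx = 36/π.
Sum: -12/π + -81/π + 324/π^3 + 36/π = -57/π + 324/π^3.
So RHS = -∫_0^3 v(x) φ(x) dx = -324/π^3 + 57/π.
LHS = RHS, so the identity holds for this test φ.
Moreover u is smooth here and v(x) = u'(x) = -3*x**2 + 4*x - 2 pointwise, so the identity holds for every test function. Hence v is the weak derivative of u.


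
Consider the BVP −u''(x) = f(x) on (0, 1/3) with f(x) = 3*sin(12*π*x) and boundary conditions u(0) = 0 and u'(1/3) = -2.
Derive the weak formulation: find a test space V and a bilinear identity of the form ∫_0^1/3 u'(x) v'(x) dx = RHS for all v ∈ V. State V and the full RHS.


V = {v ∈ H^1(0, 1/3) : v(0) = 0} (test functions vanish at x = 0 where u is specified); weak form: ∫_0^1/3 u'v' dx = ∫_0^1/3 (3*sin(12*π*x)) v dx − 2·v(1/3) for all v ∈ V.

Multiply both sides by a test function v and integrate from 0 to 1/3:
  ∫_0^1/3 −u''(x) v(x) dx = ∫_0^1/3 f(x) v(x) dx.
Integrate the LHS by parts once:
  ∫_0^1/3 −u'' v dx = −[u'(x) v(x)]_0^1/3 + ∫_0^1/3 u'(x) v'(x) dx.
Thus ∫_0^1/3 u'(x) v'(x) dx = ∫_0^1/3 f(x) v(x) dx + [u'(x) v(x)]_0^1/3.
Choose V so that boundary terms are either known or forced to vanish.
Mixed BC: u(0) = 0 (Dirichlet) and u'(1/3) = -2 (Neumann). Define V = {v ∈ H^1(0, 1/3) : v(0) = 0}. Then [u' v]_0^1/3 = u'(1/3)·v(1/3) − u'(0)·0 = − 2·v(1/3).
Weak formulation: find u (satisfying any essential BC) such that ∫_0^1/3 u'(x) v'(x) dx = ∫_0^1/3 f v dx − 2·v(1/3) for all v ∈ V (Dirichlet at 0 absorbed into V; Neumann datum at x = 1/3 contributes the boundary term).
Substituting f(x) = 3*sin(12*π*x), the right-hand side is ∫_0^1/3 (3*sin(12*π*x)) v dx − 2·v(1/3).


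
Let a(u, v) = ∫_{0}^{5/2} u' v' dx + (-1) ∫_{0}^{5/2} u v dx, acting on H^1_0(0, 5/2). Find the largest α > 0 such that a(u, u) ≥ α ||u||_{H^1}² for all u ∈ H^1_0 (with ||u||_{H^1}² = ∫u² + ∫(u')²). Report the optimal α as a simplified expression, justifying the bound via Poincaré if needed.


α = (-25 + 4*π^2)/(25 + 4*π^2)

Coercivity of a(·,·) on H^1_0(0, 5/2) means a(u, u) ≥ α ||u||_{H^1}² for every u ∈ H^1_0.
The interval has length L = 5/2, and Poincaré/coercivity depend only on L. Here a(u, u) = ∫(u')² + (-1)·∫u².
Here c = -1 < 0 with |c| < (π/L)² = 4*π^2/25, so coercivity still holds. The condition a(u,u) ≥ α||u||_{H^1}² reads (1−α)∫(u')² ≥ (α−c)∫u². Any admissible α is ≤ 1 (rapidly oscillating u have ∫u²/∫(u')² → 0), and α = 1 would force 0 ≥ (1−c)∫u², impossible since c < 1; so 1−α > 0. By the sharp Poincaré inequality on H^1_0 of an interval of length L, ∫(u')² ≥ (π/L)²∫u² with equality for the first sine mode sin(π(x−x₀)/L) (x₀ the left endpoint), so the inequality holds for all u iff (1−α)(π/L)² ≥ α − c, i.e. α ≤ ((π/L)² + c)/((π/L)² + 1) = (1 + c(L/π)²)/(1 + (L/π)²). (Direct route, valid since c ≤ 0: Poincaré gives c∫u² ≥ c(L/π)²∫(u')², so a(u,u) ≥ (1 + c(L/π)²)∫(u')², while ||u||_{H^1}² ≤ (1 + (L/π)²)∫(u')²; dividing yields the same α.) With (π/L)² = 4*π^2/25 and c = -1, the largest admissible constant is α = ((π/L)² + c)/((π/L)² + 1).
Simplifying, α = (-25 + 4*π^2)/(25 + 4*π^2).


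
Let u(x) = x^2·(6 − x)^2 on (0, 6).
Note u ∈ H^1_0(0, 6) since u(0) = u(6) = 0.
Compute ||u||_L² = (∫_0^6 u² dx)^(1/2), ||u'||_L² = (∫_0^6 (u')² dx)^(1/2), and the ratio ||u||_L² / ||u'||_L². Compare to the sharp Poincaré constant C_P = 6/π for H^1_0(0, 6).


||u||_L² / ||u'||_L² = sqrt(3) < C_P = 6/π.

u(x) = x^2·(6 − x)^2, so u'(x) = 4*x*(x - 6)*(x - 3).
u(x) = x^2·(6 − x)^2 vanishes at x = 0 and x = 6, so u ∈ H^1_0(0, 6). Differentiate via the product rule and integrate the resulting polynomials term by term.
  ∫_0^6 u² dx = ∫_0^6 (x^8 - 24*x^7 + 216*x^6 - 864*x^5 + 1296*x^4) dx. Term by term:
    ∫_0^6 x^8 dx = 1119744;  ∫_0^6 -24*x^7 dx = -5038848;  ∫_0^6 216*x^6 dx = 60466176/7;
    ∫_0^6 -864*x^5 dx = -6718464;  ∫_0^6 1296*x^4 dx = 10077696/5.
  Sum: 1119744 − 5038848 + 60466176/7 − 6718464 + 10077696/5 = 559872/35.
  ∫_0^6 (u')² dx = ∫_0^6 (16*x^6 - 288*x^5 + 1872*x^4 - 5184*x^3 + 5184*x^2) dx. Term by term:
    ∫_0^6 16*x^6 dx = 4478976/7;  ∫_0^6 -288*x^5 dx = -2239488;  ∫_0^6 1872*x^4 dx = 14556672/5;
    ∫_0^6 -5184*x^3 dx = -1679616;  ∫_0^6 5184*x^2 dx = 373248.
  Sum: 4478976/7 − 2239488 + 14556672/5 − 1679616 + 373248 = 186624/35.
∫_0^6 u² dx = 559872/35, so ||u||_L² = 432*sqrt(105)/35.
∫_0^6 (u')² dx = 186624/35, so ||u'||_L² = 432*sqrt(35)/35.
Ratio ||u||_L² / ||u'||_L² = sqrt(3).
Sharp Poincaré constant on H^1_0(0, 6) is C_P = L/π = 6/π, achieved by sin(π/6·x).
A polynomial bump cannot attain the sharp Poincaré constant (only the first sine eigenfunction does), so the ratio is strictly less than C_P, consistent with ||u||_L² ≤ C_P ||u'||_L².


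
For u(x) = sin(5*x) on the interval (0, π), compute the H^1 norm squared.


||u||_{H^1(0,π)}^2 = 13*π

u'(x) = 5*cos(5*x).
Expand u² and (u')² and integrate term by term on (0, π), using: for integers n ≥ 1, ∫_0^π sin²(nx) dx = ∫_0^π cos²(nx) dx = π/2; for n ≠ n', ∫_0^π sin(nx)sin(n'x) dx = ∫_0^π cos(nx)cos(n'x) dx = 0; and by product-to-sum, ∫_0^π sin(nx)cos(n'x) dx = ½∫_0^π [sin((n+n')x) + sin((n−n')x)] dx, which is 0 when n+n' is even and 2n/(n²−n'²) when n+n' is odd (it need not vanish on (0, π)).
  u² squared terms: (1)²·∫sin(5x)² dx = 1·π/2 = π/2.
  So ∫_0^π u² dx = π/2.
  (u')² squared terms: (5)²·∫cos(5x)² dx = 25·π/2 = 25*π/2.
  So ∫_0^π (u')² dx = 25*π/2.
||u||_{H^1}^2 = (π/2) + (25*π/2) = 13*π.


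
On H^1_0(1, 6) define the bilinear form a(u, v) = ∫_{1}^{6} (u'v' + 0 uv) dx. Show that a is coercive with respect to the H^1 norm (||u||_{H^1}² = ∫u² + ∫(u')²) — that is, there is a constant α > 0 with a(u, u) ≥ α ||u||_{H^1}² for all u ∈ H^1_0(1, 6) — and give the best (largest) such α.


α = π^2/(π^2 + 25)

Coercivity of a(·,·) on H^1_0(1, 6) means a(u, u) ≥ α ||u||_{H^1}² for every u ∈ H^1_0.
The interval has length L = 5, and Poincaré/coercivity depend only on L. Here a(u, u) = ∫(u')² + (0)·∫u².
Here c = 0, so a(u,u) = ∫(u')² alone. The condition a(u,u) ≥ α||u||_{H^1}² reads (1−α)∫(u')² ≥ (α−c)∫u². Any admissible α is ≤ 1 (rapidly oscillating u have ∫u²/∫(u')² → 0), and α = 1 would force 0 ≥ (1−c)∫u², impossible since c < 1; so 1−α > 0. By the sharp Poincaré inequality on H^1_0 of an interval of length L, ∫(u')² ≥ (π/L)²∫u² with equality for the first sine mode sin(π(x−x₀)/L) (x₀ the left endpoint), so the inequality holds for all u iff (1−α)(π/L)² ≥ α − c, i.e. α ≤ ((π/L)² + c)/((π/L)² + 1) = (1 + c(L/π)²)/(1 + (L/π)²). (Direct route, valid since c ≤ 0: Poincaré gives c∫u² ≥ c(L/π)²∫(u')², so a(u,u) ≥ (1 + c(L/π)²)∫(u')², while ||u||_{H^1}² ≤ (1 + (L/π)²)∫(u')²; dividing yields the same α.) With (π/L)² = π^2/25 and c = 0, the largest admissible constant is α = ((π/L)² + c)/((π/L)² + 1).
Simplifying, α = π^2/(π^2 + 25).


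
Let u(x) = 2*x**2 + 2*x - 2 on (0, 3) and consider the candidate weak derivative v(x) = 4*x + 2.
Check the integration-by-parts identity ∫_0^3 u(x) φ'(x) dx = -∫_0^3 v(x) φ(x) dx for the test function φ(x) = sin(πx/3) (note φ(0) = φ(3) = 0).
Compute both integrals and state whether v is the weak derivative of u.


LHS = -48/π, RHS = -48/π. Yes, v = u' weakly.

u(x) = 2*x**2 + 2*x - 2, classical derivative u'(x) = 4*x + 2.
φ(x) = sin(πx/3), so φ'(x) = π*cos(π*x/3)/3.
Note φ(0) = φ(3) = 0, so the boundary term u·φ vanishes.
LHS = ∫_0^3 u(x) φ'(x) dx = ∫_0^3 (2*π*x^2*cos(π*x/3)/3 + 2*π*x*cos(π*x/3)/3 - 2*π*cos(π*x/3)/3) dx. Term by term:
  ∫_0^3 -2*π*cos(π*x/3)/3 dx = 0;  ∫_0^3 2*π*x*cos(π*x/3)/3 dx = -12/π;  ∫_0^3 2*π*x^2*cos(π*x/3)/3 dx = -36/π.
Sum: 0 − 12/π − 36/π = -48/π.
So LHS = -48/π.
∫_0^3 v(x) φ(x) dx = ∫_0^3 (4*x*sin(π*x/3) + 2*sin(π*x/3)) dx. Term by term:
  ∫_0^3 2*sin(π*x/3) dx = 12/π;  ∫_0^3 4*x*sin(π*x/3) dx = 36/π.
Sum: 12/π + 36/π = 48/π.
So RHS = -∫_0^3 v(x) φ(x) dx = -48/π.
LHS = RHS, so the identity holds for this test φ.
Moreover u is smooth here and v(x) = u'(x) = 4*x + 2 pointwise, so the identity holds for every test function. Hence v is the weak derivative of u.


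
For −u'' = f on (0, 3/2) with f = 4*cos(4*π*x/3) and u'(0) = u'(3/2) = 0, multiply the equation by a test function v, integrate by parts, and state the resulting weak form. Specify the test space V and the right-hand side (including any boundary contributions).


V = H^1(0, 3/2) (no boundary constraint on v; u is determined up to an additive constant); weak form: ∫_0^3/2 u'v' dx = ∫_0^3/2 (4*cos(4*π*x/3)) v dx for all v ∈ V.

Multiply both sides by a test function v and integrate from 0 to 3/2:
  ∫_0^3/2 −u''(x) v(x) dx = ∫_0^3/2 f(x) v(x) dx.
Integrate the LHS by parts once:
  ∫_0^3/2 −u'' v dx = −[u'(x) v(x)]_0^3/2 + ∫_0^3/2 u'(x) v'(x) dx.
Thus ∫_0^3/2 u'(x) v'(x) dx = ∫_0^3/2 f(x) v(x) dx + [u'(x) v(x)]_0^3/2.
Choose V so that boundary terms are either known or forced to vanish.
u has homogeneous Neumann: u'(0) = u'(3/2) = 0. So [u' v]_0^3/2 = 0·v(3/2) − 0·v(0) = 0 for any v; take V = H^1(0, 3/2).
Weak formulation: find u (satisfying any essential BC) such that ∫_0^3/2 u'(x) v'(x) dx = ∫_0^3/2 f v dx for all v ∈ V (homogeneous Neumann, so boundary terms vanish).
Substituting f(x) = 4*cos(4*π*x/3), the right-hand side is ∫_0^3/2 (4*cos(4*π*x/3)) v dx.
Compatibility check (pure Neumann): taking v ≡ 1 ∈ V gives 0 = ∫_0^3/2 f dx + (0) − (0), i.e. ∫_0^3/2 f dx must equal u'(0) − u'(3/2) = 0. Indeed ∫_0^3/2 (4*cos(4*π*x/3)) dx = 0, so the data are compatible. The solution is then unique only up to an additive constant (fix it e.g. by requiring ∫_0^3/2 u dx = 0).


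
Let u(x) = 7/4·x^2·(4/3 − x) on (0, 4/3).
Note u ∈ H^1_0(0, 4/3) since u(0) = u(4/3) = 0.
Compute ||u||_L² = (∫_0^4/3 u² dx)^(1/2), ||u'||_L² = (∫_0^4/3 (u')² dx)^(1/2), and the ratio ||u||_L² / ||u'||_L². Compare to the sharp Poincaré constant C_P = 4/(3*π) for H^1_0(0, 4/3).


||u||_L² / ||u'||_L² = 2*sqrt(14)/21 < C_P = 4/(3*π).

u(x) = 7/4·x^2·(4/3 − x), so u'(x) = 7*x*(8 - 9*x)/12.
u(x) = 7/4·x^2·(4/3 − x) vanishes at x = 0 and x = 4/3, so u ∈ H^1_0(0, 4/3). Differentiate via the product rule and integrate the resulting polynomials term by term.
  ∫_0^4/3 u² dx = ∫_0^4/3 (49*x^6/16 - 49*x^5/6 + 49*x^4/9) dx. Term by term:
    ∫_0^4/3 49*x^6/16 dx = 7168/2187;  ∫_0^4/3 -49*x^5/6 dx = -50176/6561;  ∫_0^4/3 49*x^4/9 dx = 50176/10935.
  Sum: 7168/2187 − 50176/6561 + 50176/10935 = 7168/32805.
  ∫_0^4/3 (u')² dx = ∫_0^4/3 (441*x^4/16 - 49*x^3 + 196*x^2/9) dx. Term by term:
    ∫_0^4/3 441*x^4/16 dx = 3136/135;  ∫_0^4/3 -49*x^3 dx = -3136/81;  ∫_0^4/3 196*x^2/9 dx = 12544/729.
  Sum: 3136/135 − 3136/81 + 12544/729 = 6272/3645.
∫_0^4/3 u² dx = 7168/32805, so ||u||_L² = 32*sqrt(35)/405.
∫_0^4/3 (u')² dx = 6272/3645, so ||u'||_L² = 56*sqrt(10)/135.
Ratio ||u||_L² / ||u'||_L² = 2*sqrt(14)/21.
Sharp Poincaré constant on H^1_0(0, 4/3) is C_P = L/π = 4/(3*π), achieved by sin(3*π/4·x).
A polynomial bump cannot attain the sharp Poincaré constant (only the first sine eigenfunction does), so the ratio is strictly less than C_P, consistent with ||u||_L² ≤ C_P ||u'||_L².


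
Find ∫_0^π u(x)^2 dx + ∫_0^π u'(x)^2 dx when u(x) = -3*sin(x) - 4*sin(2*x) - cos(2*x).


||u||_{H^1(0,π)}^2 = -20 + 103*π/2

u'(x) = 2*sin(2*x) - 3*cos(x) - 8*cos(2*x).
Expand u² and (u')² and integrate term by term on (0, π), using: for integers n ≥ 1, ∫_0^π sin²(nx) dx = ∫_0^π cos²(nx) dx = π/2; for n ≠ n', ∫_0^π sin(nx)sin(n'x) dx = ∫_0^π cos(nx)cos(n'x) dx = 0; and by product-to-sum, ∫_0^π sin(nx)cos(n'x) dx = ½∫_0^π [sin((n+n')x) + sin((n−n')x)] dx, which is 0 when n+n' is even and 2n/(n²−n'²) when n+n' is odd (it need not vanish on (0, π)).
  u² squared terms: (-1)²·∫cos(2x)² dx = 1·π/2 = π/2;  (-4)²·∫sin(2x)² dx = 16·π/2 = 8*π;  (-3)²·∫sin(x)² dx = 9·π/2 = 9*π/2.
  u² cross terms: 2·(-1)·(-4)·∫cos(2x)·sin(2x) dx = 8·(0) = 0;  2·(-1)·(-3)·∫cos(2x)·sin(x) dx = 6·(-2/3) = -4;  2·(-4)·(-3)·∫sin(2x)·sin(x) dx = 24·(0) = 0.
  So ∫_0^π u² dx = π/2 + 8*π + 9*π/2 + 0 − 4 + 0 = -4 + 13*π.
  (u')² squared terms: (-8)²·∫cos(2x)² dx = 64·π/2 = 32*π;  (-3)²·∫cos(x)² dx = 9·π/2 = 9*π/2;  (2)²·∫sin(2x)² dx = 4·π/2 = 2*π.
  (u')² cross terms: 2·(-8)·(-3)·∫cos(2x)·cos(x) dx = 48·(0) = 0;  2·(-8)·(2)·∫cos(2x)·sin(2x) dx = -32·(0) = 0;  2·(-3)·(2)·∫cos(x)·sin(2x) dx = -12·(4/3) = -16.
  So ∫_0^π (u')² dx = 32*π + 9*π/2 + 2*π + 0 + 0 − 16 = -16 + 77*π/2.
||u||_{H^1}^2 = (-4 + 13*π) + (-16 + 77*π/2) = -20 + 103*π/2.


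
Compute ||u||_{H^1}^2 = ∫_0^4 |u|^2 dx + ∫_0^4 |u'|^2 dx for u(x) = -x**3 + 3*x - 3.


||u||_{H^1}^2 = 107624/35

The H^1 norm (squared) on an interval (0, L) is
  ||u||_{H^1}^2 = ∫_0^L u(x)^2 dx + ∫_0^L u'(x)^2 dx.
Compute u'(x) = 3 - 3*x**2.
Then u(x)^2 = x**6 - 6*x**4 + 6*x**3 + 9*x**2 - 18*x + 9 and u'(x)^2 = 9*x**4 - 18*x**2 + 9.
Integrate each monomial from 0 to 4 using ∫_0^4 c·x^n dx = c·4^(n+1)/(n+1):
  ∫_0^4 u(x)^2 dx = ∫_0^4 (x^6 - 6*x^4 + 6*x^3 + 9*x^2 - 18*x + 9) dx. Term by term:
    ∫_0^4 x^6 dx = 16384/7;  ∫_0^4 -6*x^4 dx = -6144/5;  ∫_0^4 6*x^3 dx = 384;
    ∫_0^4 9*x^2 dx = 192;  ∫_0^4 -18*x dx = -144;  ∫_0^4 9 dx = 36.
  Sum: 16384/7 − 6144/5 + 384 + 192 − 144 + 36 = 55292/35.
  ∫_0^4 u'(x)^2 dx = ∫_0^4 (9*x^4 - 18*x^2 + 9) dx. Term by term:
    ∫_0^4 9*x^4 dx = 9216/5;  ∫_0^4 -18*x^2 dx = -384;  ∫_0^4 9 dx = 36.
  Sum: 9216/5 − 384 + 36 = 7476/5.
Adding: ||u||_{H^1}^2 = 55292/35 + 7476/5 = 107624/35.


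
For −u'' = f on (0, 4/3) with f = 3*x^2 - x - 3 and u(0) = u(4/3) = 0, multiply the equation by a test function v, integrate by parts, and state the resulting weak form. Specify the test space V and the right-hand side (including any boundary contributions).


V = H^1_0(0, 4/3) (so v(0) = v(4/3) = 0); weak form: ∫_0^4/3 u'v' dx = ∫_0^4/3 (3*x^2 - x - 3) v dx for all v ∈ V.

Multiply both sides by a test function v and integrate from 0 to 4/3:
  ∫_0^4/3 −u''(x) v(x) dx = ∫_0^4/3 f(x) v(x) dx.
Integrate the LHS by parts once:
  ∫_0^4/3 −u'' v dx = −[u'(x) v(x)]_0^4/3 + ∫_0^4/3 u'(x) v'(x) dx.
Thus ∫_0^4/3 u'(x) v'(x) dx = ∫_0^4/3 f(x) v(x) dx + [u'(x) v(x)]_0^4/3.
Choose V so that boundary terms are either known or forced to vanish.
u is Dirichlet: u(0) = u(4/3) = 0. Let V = H^1_0(0, 4/3); then v(0) = v(4/3) = 0, and [u' v]_0^4/3 = 0.
Weak formulation: find u (satisfying any essential BC) such that ∫_0^4/3 u'(x) v'(x) dx = ∫_0^4/3 f v dx for all v ∈ V.
Substituting f(x) = 3*x^2 - x - 3, the right-hand side is ∫_0^4/3 (3*x^2 - x - 3) v dx.


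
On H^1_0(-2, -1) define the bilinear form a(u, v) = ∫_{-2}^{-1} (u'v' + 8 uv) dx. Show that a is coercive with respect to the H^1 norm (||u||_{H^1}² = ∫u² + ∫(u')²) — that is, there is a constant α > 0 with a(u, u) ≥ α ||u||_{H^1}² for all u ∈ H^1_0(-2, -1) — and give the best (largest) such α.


α = 1

Coercivity of a(·,·) on H^1_0(-2, -1) means a(u, u) ≥ α ||u||_{H^1}² for every u ∈ H^1_0.
The interval has length L = 1, and Poincaré/coercivity depend only on L. Here a(u, u) = ∫(u')² + (8)·∫u².
Here c = 8 ≥ 1, so a(u,u) = ∫(u')² + c∫u² ≥ ∫(u')² + ∫u² = ||u||_{H^1}², i.e. α = 1 works. No larger α is possible: a(u,u) ≥ α||u||_{H^1}² means (1−α)∫(u')² ≥ (α−c)∫u², and for the modes u_n = sin(nπ(x−x₀)/L) (x₀ the left endpoint) one has ∫u_n²/∫(u_n')² = (L/(nπ))² → 0, so a(u_n,u_n)/||u_n||_{H^1}² → 1. Hence the optimal constant is α = 1.
Therefore α = 1.


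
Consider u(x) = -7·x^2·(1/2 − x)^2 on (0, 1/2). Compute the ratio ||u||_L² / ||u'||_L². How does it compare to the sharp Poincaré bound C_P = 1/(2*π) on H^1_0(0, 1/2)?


||u||_L² / ||u'||_L² = sqrt(3)/12 < C_P = 1/(2*π).

u(x) = -7·x^2·(1/2 − x)^2, so u'(x) = 7*x*(-8*x^2 + 6*x - 1)/2.
u(x) = -7·x^2·(1/2 − x)^2 vanishes at x = 0 and x = 1/2, so u ∈ H^1_0(0, 1/2). Differentiate via the product rule and integrate the resulting polynomials term by term.
  ∫_0^1/2 u² dx = ∫_0^1/2 (49*x^8 - 98*x^7 + 147*x^6/2 - 49*x^5/2 + 49*x^4/16) dx. Term by term:
    ∫_0^1/2 49*x^8 dx = 49/4608;  ∫_0^1/2 -98*x^7 dx = -49/1024;  ∫_0^1/2 147*x^6/2 dx = 21/256;
    ∫_0^1/2 -49*x^5/2 dx = -49/768;  ∫_0^1/2 49*x^4/16 dx = 49/2560.
  Sum: 49/4608 − 49/1024 + 21/256 − 49/768 + 49/2560 = 7/46080.
  ∫_0^1/2 (u')² dx = ∫_0^1/2 (784*x^6 - 1176*x^5 + 637*x^4 - 147*x^3 + 49*x^2/4) dx. Term by term:
    ∫_0^1/2 784*x^6 dx = 7/8;  ∫_0^1/2 -1176*x^5 dx = -49/16;  ∫_0^1/2 637*x^4 dx = 637/160;
    ∫_0^1/2 -147*x^3 dx = -147/64;  ∫_0^1/2 49*x^2/4 dx = 49/96.
  Sum: 7/8 − 49/16 + 637/160 − 147/64 + 49/96 = 7/960.
∫_0^1/2 u² dx = 7/46080, so ||u||_L² = sqrt(35)/480.
∫_0^1/2 (u')² dx = 7/960, so ||u'||_L² = sqrt(105)/120.
Ratio ||u||_L² / ||u'||_L² = sqrt(3)/12.
Sharp Poincaré constant on H^1_0(0, 1/2) is C_P = L/π = 1/(2*π), achieved by sin(2*π·x).
A polynomial bump cannot attain the sharp Poincaré constant (only the first sine eigenfunction does), so the ratio is strictly less than C_P, consistent with ||u||_L² ≤ C_P ||u'||_L².
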